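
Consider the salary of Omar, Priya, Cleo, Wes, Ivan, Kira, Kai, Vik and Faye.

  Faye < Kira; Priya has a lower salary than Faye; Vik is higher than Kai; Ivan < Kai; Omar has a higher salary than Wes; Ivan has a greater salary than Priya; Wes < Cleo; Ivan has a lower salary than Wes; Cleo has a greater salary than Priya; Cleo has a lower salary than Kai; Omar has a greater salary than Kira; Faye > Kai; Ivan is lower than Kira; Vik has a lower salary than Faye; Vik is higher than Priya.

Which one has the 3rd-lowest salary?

Chaining the given pairs: Priya < Ivan < Wes < Cleo < Kai < Vik < Faye < Kira < Omar.
Counting 3 from the smallest end gives Wes.

Wes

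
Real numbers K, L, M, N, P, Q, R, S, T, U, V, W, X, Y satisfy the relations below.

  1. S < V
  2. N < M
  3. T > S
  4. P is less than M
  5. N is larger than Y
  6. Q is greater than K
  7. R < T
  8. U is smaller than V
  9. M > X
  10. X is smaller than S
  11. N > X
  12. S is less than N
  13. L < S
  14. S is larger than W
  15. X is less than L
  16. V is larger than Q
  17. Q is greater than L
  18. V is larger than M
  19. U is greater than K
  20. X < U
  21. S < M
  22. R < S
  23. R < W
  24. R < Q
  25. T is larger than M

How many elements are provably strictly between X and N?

2

Chaining upward from X reaches: L, S, U, Q, M, T, V.
Chaining downward from N reaches: Y, R, L, W, S.
Strictly between X and N are those in both lists: L, S — 2 elements.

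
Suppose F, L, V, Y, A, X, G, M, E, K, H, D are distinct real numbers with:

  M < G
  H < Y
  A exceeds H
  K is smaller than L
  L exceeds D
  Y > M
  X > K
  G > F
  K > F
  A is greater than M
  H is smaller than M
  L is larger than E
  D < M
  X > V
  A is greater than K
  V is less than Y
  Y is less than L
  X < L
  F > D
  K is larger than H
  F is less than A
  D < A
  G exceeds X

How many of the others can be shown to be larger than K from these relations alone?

4

The elements the relations force above K are X, A, G, L — no chain reaches any other.
That is 4.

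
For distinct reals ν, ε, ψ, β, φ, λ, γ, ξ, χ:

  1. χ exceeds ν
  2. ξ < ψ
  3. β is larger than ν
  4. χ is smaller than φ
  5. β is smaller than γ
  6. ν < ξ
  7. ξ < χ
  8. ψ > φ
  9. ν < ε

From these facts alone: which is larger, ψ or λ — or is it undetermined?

Following every chain through λ: nothing is chained to λ.
ψ is not reached, and no chain runs the other way from ψ to λ.
So the given relations leave the order of λ and ψ undetermined.

undetermined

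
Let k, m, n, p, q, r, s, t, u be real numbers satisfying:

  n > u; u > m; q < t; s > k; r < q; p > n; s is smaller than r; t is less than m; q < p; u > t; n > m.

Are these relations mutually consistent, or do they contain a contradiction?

The single ordering k < s < r < q < t < m < u < n < p satisfies every listed relation, so no contradiction arises.

consistent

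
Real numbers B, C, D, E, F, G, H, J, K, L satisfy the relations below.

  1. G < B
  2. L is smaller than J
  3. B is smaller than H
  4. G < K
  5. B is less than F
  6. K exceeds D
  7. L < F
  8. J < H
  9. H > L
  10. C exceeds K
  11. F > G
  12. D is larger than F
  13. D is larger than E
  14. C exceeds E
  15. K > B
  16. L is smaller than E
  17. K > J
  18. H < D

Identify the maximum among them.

Chaining downward from C: directly below it, E, K; then L, G, J, B, D; then H, F.
That covers every other element, and nothing is given above C, so C is the maximum.

C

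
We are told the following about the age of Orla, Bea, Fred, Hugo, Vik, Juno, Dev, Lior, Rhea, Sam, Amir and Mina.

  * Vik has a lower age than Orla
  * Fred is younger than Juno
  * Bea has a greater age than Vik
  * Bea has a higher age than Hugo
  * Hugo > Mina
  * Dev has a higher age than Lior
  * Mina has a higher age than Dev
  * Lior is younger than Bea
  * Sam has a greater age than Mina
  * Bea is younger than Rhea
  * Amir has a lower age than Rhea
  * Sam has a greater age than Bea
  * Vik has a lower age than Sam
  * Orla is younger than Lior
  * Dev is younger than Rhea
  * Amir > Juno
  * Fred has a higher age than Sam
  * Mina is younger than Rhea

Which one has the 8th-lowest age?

Sam

Chaining the given pairs: Vik < Orla < Lior < Dev < Mina < Hugo < Bea < Sam < Fred < Juno < Amir < Rhea.
The 8th smallest is Sam.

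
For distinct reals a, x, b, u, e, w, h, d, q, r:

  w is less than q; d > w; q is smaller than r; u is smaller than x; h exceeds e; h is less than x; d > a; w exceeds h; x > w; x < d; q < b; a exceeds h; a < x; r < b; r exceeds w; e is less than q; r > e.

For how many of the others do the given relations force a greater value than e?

8

From e the given relations immediately reach h, q, r.
From those, a, w, x, b — 7 in total.
From those, d — 8 in total.
No other element is forced above e by the given relations, so the count is 8.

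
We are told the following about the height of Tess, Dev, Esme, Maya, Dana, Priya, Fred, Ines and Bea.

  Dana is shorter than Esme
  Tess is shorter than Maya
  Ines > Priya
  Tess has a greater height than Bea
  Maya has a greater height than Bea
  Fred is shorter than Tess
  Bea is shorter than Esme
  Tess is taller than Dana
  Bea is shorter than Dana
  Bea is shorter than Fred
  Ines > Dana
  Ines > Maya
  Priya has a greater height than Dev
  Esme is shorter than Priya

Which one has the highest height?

Bea is not greatest since Bea < Dana; Dana is not greatest since Dana < Esme; Esme is not greatest since Esme < Priya; Fred is not greatest since Fred < Tess; Tess is not greatest since Tess < Maya; Dev is not greatest since Dev < Priya; Priya is not greatest since Priya < Ines; Maya is not greatest since Maya < Ines.
Only Ines has nothing above it, so Ines is the highest height.

Ines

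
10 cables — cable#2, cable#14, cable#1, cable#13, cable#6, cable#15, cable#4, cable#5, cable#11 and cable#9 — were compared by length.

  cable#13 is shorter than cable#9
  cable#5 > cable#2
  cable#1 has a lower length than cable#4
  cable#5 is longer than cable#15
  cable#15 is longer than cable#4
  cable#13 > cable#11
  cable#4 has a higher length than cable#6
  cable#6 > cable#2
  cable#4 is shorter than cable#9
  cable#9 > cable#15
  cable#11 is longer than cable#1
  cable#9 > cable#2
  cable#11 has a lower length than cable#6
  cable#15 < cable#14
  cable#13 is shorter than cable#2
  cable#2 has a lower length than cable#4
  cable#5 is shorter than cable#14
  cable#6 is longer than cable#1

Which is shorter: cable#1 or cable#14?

Chaining the given relations: cable#1 < cable#11 < cable#13 < cable#2 < cable#6 < cable#4 < cable#15 < cable#5 < cable#14.
So cable#1 < cable#14; cable#1 is the shorter of the two.

cable#1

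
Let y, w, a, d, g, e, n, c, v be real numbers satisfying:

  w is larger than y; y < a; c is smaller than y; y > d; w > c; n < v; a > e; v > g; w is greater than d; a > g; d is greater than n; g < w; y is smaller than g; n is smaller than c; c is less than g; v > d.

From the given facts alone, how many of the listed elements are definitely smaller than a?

6

Directly below a: e, y, g.
One step further: d, c (5 so far).
One step further: n (6 so far).
Nothing else is reachable below a; 6 in all.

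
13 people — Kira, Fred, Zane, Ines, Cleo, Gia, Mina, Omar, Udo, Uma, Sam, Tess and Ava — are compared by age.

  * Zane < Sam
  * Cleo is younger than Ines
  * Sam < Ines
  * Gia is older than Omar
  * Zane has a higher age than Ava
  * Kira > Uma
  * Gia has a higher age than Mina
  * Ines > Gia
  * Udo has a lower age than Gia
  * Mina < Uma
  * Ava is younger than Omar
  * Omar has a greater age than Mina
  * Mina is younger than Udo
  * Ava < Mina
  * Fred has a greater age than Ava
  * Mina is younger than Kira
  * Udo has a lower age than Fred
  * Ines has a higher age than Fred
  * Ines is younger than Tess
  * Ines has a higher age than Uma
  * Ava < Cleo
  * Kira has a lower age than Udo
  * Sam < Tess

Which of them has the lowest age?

Ava

Mina is not least since Ava < Mina; Omar is not least since Ava < Omar; Zane is not least since Ava < Zane; Uma is not least since Mina < Uma; Kira is not least since Uma < Kira; Sam is not least since Zane < Sam; Udo is not least since Kira < Udo; Fred is not least since Ava < Fred; Gia is not least since Mina < Gia; Cleo is not least since Ava < Cleo; Ines is not least since Gia < Ines; Tess is not least since Sam < Tess.
Only Ava has nothing below it, so Ava is the lowest age.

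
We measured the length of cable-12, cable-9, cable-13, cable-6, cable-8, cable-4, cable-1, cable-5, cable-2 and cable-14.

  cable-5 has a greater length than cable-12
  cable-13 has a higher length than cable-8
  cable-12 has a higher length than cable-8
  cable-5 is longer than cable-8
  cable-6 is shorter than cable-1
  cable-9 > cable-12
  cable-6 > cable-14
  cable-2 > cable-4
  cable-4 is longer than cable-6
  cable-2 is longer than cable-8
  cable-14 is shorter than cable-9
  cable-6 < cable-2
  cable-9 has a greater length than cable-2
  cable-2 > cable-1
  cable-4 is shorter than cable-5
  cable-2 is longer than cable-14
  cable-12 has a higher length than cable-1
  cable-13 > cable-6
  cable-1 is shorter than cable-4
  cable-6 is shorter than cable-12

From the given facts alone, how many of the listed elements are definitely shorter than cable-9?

The elements the relations force below cable-9 are cable-14, cable-8, cable-6, cable-1, cable-4, cable-12, cable-2 — no chain reaches any other.
That is 7.

7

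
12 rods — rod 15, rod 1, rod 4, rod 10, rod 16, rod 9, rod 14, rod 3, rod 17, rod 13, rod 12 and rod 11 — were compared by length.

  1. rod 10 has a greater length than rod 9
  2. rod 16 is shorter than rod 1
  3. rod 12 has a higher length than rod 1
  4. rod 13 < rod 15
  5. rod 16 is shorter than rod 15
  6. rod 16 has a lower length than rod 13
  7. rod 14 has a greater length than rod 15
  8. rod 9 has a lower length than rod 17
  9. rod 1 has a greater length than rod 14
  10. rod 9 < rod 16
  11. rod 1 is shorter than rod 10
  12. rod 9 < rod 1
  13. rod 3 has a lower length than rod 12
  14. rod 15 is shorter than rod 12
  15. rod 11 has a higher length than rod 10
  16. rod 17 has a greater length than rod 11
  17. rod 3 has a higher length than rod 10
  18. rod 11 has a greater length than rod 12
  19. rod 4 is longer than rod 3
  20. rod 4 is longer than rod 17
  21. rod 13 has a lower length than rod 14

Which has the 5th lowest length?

rod 14

Piecing the relations together gives one ordering: rod 9 < rod 16 < rod 13 < rod 15 < rod 14 < rod 1 < rod 10 < rod 3 < rod 12 < rod 11 < rod 17 < rod 4.
Counting 5 from the smallest end gives rod 14.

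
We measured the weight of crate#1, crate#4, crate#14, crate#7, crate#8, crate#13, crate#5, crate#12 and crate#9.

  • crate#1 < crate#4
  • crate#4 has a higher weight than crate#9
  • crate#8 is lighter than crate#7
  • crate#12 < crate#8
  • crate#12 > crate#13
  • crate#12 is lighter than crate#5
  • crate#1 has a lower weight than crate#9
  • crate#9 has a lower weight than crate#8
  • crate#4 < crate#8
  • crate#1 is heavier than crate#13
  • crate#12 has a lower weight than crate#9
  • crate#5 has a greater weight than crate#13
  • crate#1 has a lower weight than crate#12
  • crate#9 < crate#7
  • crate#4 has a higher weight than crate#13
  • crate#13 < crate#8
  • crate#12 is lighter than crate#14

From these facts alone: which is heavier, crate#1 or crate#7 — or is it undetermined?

The relevant relations are crate#1 < crate#12; crate#12 < crate#9; crate#9 < crate#4; crate#4 < crate#8; crate#8 < crate#7.
Together: crate#1 < crate#12 < crate#9 < crate#4 < crate#8 < crate#7.
So crate#7 is heavier.

crate#7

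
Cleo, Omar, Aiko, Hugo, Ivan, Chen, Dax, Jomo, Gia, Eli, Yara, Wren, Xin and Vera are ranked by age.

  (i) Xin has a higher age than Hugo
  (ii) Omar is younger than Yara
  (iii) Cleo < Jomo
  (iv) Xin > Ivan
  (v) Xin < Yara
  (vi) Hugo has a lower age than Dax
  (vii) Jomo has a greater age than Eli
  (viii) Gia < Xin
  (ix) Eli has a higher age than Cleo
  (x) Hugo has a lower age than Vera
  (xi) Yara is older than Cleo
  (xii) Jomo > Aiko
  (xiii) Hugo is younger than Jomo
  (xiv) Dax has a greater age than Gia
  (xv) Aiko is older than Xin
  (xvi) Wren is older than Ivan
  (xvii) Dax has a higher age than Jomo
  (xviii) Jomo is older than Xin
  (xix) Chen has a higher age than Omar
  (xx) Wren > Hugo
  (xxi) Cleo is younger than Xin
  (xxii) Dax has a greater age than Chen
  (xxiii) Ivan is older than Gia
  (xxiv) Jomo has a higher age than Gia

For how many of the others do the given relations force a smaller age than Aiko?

Directly below Aiko: Xin.
One step further: Cleo, Gia, Hugo, Ivan (5 so far).
Nothing else is reachable below Aiko; 5 in all.

5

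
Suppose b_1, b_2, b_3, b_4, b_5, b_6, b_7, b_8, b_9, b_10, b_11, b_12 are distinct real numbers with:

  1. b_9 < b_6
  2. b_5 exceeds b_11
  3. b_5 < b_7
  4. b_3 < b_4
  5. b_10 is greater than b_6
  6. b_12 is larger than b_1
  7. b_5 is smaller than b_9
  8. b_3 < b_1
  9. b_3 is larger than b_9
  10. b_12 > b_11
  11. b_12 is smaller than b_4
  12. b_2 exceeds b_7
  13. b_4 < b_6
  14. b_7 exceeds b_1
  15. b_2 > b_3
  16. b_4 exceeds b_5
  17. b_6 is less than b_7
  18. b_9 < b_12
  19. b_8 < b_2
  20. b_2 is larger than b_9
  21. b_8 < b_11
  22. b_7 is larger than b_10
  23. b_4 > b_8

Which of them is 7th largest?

Chaining the given pairs: b_8 < b_11 < b_5 < b_9 < b_3 < b_1 < b_12 < b_4 < b_6 < b_10 < b_7 < b_2.
The 7th largest is b_1.

b_1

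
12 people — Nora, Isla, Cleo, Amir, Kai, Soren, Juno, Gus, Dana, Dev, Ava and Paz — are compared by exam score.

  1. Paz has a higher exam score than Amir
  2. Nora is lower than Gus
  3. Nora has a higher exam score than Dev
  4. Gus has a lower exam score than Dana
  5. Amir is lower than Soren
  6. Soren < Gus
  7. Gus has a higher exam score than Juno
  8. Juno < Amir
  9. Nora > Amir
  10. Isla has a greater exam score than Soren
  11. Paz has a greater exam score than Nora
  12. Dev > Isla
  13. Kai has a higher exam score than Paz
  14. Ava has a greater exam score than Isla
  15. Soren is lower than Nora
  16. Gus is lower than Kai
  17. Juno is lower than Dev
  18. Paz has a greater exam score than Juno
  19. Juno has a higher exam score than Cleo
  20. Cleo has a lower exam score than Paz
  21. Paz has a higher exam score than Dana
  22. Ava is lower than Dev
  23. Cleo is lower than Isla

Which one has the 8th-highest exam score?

Isla

Chaining the given pairs: Cleo < Juno < Amir < Soren < Isla < Ava < Dev < Nora < Gus < Dana < Paz < Kai.
The 8th largest is Isla.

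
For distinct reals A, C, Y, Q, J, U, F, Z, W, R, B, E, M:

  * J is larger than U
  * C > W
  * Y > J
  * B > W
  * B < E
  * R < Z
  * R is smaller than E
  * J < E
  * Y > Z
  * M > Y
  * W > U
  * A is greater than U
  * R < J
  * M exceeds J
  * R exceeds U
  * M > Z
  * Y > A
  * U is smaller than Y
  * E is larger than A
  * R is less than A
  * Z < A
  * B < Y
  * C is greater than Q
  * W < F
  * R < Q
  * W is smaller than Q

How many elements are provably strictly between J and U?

1

The relations place U below J. An element lies strictly between them when it is forced above U and also forced below J.
Above U: {R, Z, W, Q, C, B, F, A, Y, M, E}. Below J: {R}.
Intersection: {R} — 1.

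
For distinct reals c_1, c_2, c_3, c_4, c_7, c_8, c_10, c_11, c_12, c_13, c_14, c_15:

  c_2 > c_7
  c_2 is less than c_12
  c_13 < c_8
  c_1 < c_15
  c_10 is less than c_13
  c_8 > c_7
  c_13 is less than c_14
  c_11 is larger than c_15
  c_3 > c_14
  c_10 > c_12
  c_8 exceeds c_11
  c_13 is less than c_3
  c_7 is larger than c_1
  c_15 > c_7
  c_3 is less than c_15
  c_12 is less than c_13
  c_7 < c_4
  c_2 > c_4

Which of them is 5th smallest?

Piecing the relations together gives one ordering: c_1 < c_7 < c_4 < c_2 < c_12 < c_10 < c_13 < c_14 < c_3 < c_15 < c_11 < c_8.
Counting 5 from the smallest end gives c_12.

c_12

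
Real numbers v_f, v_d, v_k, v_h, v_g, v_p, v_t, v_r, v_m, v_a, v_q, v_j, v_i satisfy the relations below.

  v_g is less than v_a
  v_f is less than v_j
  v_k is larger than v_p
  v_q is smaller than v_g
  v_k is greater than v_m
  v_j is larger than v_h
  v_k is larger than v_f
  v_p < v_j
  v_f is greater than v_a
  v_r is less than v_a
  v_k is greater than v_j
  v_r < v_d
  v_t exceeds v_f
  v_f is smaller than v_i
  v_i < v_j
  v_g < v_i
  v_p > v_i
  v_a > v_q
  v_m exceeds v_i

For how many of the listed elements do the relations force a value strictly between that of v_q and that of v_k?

7

The relations place v_q below v_k. An element lies strictly between them when it is forced above v_q and also forced below v_k.
Above v_q: {v_g, v_a, v_f, v_i, v_p, v_j, v_m, v_t}. Below v_k: {v_r, v_g, v_h, v_a, v_f, v_i, v_p, v_j, v_m}.
Intersection: {v_g, v_a, v_f, v_i, v_p, v_j, v_m} — 7.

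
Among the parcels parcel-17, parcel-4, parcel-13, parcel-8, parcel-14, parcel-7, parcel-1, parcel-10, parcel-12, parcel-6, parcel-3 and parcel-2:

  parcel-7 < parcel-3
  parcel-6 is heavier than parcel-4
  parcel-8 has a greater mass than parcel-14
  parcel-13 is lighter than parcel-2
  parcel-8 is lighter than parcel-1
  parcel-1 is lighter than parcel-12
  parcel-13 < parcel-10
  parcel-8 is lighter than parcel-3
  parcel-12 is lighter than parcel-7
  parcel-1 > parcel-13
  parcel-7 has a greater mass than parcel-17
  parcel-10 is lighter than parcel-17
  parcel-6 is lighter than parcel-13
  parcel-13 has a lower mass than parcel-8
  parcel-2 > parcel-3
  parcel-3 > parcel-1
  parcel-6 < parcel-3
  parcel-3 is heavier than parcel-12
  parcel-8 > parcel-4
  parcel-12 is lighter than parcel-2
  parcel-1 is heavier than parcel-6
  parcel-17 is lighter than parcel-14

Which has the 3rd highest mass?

parcel-7

Chaining the given pairs: parcel-4 < parcel-6 < parcel-13 < parcel-10 < parcel-17 < parcel-14 < parcel-8 < parcel-1 < parcel-12 < parcel-7 < parcel-3 < parcel-2.
Counting 3 from the largest end gives parcel-7.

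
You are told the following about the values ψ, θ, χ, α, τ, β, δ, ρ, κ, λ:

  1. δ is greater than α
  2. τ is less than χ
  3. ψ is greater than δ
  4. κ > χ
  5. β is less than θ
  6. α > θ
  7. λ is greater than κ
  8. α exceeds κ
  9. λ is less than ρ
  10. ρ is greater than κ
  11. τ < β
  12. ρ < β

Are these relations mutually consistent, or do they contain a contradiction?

consistent

Every relation is compatible with τ < χ < κ < λ < ρ < β < θ < α < δ < ψ; the set is consistent.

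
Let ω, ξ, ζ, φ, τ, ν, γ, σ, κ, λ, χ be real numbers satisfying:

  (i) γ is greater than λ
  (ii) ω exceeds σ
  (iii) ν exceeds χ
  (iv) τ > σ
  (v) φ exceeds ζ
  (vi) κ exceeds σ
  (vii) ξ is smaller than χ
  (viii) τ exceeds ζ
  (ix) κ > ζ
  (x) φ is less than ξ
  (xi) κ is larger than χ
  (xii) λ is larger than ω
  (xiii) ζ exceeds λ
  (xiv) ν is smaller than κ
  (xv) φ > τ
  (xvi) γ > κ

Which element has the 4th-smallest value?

Piecing the relations together gives one ordering: σ < ω < λ < ζ < τ < φ < ξ < χ < ν < κ < γ.
The 4th smallest is ζ.

ζ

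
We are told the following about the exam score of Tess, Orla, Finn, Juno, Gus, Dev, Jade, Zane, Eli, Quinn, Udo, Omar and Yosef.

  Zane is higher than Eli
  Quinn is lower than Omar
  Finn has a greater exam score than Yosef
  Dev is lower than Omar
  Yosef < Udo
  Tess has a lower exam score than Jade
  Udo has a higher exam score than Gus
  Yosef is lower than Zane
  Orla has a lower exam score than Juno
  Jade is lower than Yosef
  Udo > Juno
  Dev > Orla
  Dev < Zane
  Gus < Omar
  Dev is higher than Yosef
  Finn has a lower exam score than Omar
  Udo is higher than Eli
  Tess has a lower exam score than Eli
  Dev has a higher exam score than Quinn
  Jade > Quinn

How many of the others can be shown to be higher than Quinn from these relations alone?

7

From Quinn the given relations immediately reach Jade, Dev, Omar.
From those, Yosef, Zane — 5 in total.
From those, Finn, Udo — 7 in total.
No other element is forced above Quinn by the given relations, so the count is 7.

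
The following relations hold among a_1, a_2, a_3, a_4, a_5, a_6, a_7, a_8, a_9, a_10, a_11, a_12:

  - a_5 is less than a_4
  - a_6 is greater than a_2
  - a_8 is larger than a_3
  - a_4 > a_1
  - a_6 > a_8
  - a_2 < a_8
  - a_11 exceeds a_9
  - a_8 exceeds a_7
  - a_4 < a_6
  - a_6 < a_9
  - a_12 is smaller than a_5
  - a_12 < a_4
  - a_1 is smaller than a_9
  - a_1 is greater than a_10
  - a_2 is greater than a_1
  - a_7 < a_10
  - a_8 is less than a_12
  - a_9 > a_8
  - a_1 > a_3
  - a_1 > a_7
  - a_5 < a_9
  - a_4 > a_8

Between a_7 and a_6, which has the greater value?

a_7 < a_10 and a_10 < a_1 give a_7 < a_1.
Then a_1 < a_2 extends the chain to a_2.
With a_2 < a_8: a_7 < a_10 < a_1 < a_2 < a_8.
With a_8 < a_12: a_7 < a_10 < a_1 < a_2 < a_8 < a_12.
Then a_12 < a_5 extends the chain to a_5.
Then a_5 < a_4 extends the chain to a_4.
With a_4 < a_6: a_7 < a_10 < a_1 < a_2 < a_8 < a_12 < a_5 < a_4 < a_6.
So a_7 < a_6; a_6 is the larger of the two.

a_6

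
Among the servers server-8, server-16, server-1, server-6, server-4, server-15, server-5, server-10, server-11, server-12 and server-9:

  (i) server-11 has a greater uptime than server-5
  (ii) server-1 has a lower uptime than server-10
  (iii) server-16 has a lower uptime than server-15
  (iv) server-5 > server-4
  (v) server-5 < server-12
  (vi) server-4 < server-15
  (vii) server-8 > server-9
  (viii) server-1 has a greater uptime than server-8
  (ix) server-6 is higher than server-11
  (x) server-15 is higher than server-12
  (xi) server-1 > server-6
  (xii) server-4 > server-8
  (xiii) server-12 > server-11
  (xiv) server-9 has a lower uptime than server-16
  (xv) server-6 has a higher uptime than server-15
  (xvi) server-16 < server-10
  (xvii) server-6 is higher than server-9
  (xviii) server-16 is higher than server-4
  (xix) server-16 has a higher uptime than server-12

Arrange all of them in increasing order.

The consecutive links are each given: server-9 < server-8; server-8 < server-4; server-4 < server-5; server-5 < server-11; server-11 < server-12; server-12 < server-16; server-16 < server-15; server-15 < server-6; server-6 < server-1; server-1 < server-10.

server-9 < server-8 < server-4 < server-5 < server-11 < server-12 < server-16 < server-15 < server-6 < server-1 < server-10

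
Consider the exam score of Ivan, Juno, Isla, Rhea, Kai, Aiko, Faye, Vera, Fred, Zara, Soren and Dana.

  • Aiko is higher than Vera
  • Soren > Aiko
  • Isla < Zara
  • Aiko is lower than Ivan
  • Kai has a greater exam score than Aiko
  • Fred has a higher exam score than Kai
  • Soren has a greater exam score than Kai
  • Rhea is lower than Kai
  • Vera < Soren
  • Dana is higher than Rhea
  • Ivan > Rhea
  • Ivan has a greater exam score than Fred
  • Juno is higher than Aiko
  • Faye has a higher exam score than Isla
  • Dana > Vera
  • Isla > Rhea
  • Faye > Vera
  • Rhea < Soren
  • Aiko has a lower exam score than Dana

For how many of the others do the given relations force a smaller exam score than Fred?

4

The elements the relations force below Fred are Vera, Aiko, Rhea, Kai — no chain reaches any other.
That is 4.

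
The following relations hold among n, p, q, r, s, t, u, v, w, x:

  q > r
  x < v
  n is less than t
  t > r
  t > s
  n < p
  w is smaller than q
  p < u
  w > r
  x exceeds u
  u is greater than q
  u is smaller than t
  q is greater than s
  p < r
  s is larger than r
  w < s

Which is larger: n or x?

x

n < p and p < r give n < r.
With r < w: n < p < r < w.
With w < s: n < p < r < w < s.
With s < q: n < p < r < w < s < q.
Then q < u extends the chain to u.
Then u < x extends the chain to x.
So n < x; x is the larger of the two.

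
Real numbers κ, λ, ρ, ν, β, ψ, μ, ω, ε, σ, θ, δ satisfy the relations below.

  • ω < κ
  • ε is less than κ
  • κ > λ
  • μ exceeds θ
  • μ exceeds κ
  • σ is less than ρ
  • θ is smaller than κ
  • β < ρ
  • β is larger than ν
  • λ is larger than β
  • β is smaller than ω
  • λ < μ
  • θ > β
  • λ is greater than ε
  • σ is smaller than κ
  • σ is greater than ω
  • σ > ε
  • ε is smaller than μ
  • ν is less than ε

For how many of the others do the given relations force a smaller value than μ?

Directly below μ: ε, λ, θ, κ.
One step further: ν, β, ω, σ (8 so far).
No other element is forced below μ by the given relations, so the count is 8.

8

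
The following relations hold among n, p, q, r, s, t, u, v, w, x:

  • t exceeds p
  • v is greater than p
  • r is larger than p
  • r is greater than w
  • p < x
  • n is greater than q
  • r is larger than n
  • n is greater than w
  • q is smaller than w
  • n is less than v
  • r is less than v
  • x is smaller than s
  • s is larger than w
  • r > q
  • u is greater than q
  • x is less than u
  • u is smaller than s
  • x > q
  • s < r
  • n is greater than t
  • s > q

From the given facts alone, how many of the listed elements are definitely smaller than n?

The elements the relations force below n are p, q, w, t — no chain reaches any other.
That is 4.

4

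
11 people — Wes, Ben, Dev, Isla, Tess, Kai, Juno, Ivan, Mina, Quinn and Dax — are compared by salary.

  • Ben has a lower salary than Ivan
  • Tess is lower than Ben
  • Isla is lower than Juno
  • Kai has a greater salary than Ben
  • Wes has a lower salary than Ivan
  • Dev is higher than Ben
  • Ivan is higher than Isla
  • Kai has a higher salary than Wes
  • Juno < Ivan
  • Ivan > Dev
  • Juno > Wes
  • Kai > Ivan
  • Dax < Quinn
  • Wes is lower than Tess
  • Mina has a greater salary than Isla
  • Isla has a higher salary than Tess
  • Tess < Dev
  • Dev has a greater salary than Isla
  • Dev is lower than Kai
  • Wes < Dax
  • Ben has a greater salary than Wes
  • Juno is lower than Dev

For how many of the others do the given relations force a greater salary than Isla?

5

The elements the relations force above Isla are Juno, Dev, Ivan, Kai, Mina — no chain reaches any other.
That is 5.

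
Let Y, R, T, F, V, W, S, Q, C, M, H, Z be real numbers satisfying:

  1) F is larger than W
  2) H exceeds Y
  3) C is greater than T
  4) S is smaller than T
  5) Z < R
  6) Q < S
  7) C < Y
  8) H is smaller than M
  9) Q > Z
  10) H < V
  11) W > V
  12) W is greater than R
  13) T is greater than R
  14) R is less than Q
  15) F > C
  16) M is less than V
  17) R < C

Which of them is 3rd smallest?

Q

Piecing the relations together gives one ordering: Z < R < Q < S < T < C < Y < H < M < V < W < F.
Counting 3 from the smallest end gives Q.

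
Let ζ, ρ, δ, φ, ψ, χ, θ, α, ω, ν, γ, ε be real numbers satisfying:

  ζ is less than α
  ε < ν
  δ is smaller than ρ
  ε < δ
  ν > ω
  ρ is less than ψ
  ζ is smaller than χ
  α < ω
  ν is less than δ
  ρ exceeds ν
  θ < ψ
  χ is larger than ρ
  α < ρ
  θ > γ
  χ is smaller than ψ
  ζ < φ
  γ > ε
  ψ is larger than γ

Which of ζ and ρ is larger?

Following the relations from ζ: ζ < α < ω < ν < δ < ρ.
So ζ < ρ; ρ is the larger of the two.

ρ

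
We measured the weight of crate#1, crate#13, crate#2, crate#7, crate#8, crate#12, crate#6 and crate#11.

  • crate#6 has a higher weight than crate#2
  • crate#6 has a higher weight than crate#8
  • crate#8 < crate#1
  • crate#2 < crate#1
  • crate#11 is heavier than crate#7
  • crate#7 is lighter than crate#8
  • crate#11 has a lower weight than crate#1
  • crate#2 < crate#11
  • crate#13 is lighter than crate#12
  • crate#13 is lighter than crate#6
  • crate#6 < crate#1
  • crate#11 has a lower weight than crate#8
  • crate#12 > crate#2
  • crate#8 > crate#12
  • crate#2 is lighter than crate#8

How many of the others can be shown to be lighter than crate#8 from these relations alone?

5

The elements the relations force below crate#8 are crate#7, crate#13, crate#2, crate#11, crate#12 — no chain reaches any other.
That is 5.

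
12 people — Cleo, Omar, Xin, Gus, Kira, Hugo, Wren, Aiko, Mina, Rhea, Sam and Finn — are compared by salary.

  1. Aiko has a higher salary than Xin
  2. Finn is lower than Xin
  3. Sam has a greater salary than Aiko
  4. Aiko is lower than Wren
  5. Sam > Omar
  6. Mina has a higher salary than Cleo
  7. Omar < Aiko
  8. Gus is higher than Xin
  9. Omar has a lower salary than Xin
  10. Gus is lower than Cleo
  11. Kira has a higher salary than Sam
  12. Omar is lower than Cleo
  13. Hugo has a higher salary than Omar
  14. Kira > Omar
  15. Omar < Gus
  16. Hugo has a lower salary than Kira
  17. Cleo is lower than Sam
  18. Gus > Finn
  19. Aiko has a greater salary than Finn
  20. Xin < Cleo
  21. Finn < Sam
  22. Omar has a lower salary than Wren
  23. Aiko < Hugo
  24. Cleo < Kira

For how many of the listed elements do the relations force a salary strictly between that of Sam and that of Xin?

3

The relations place Xin below Sam. An element lies strictly between them when it is forced above Xin and also forced below Sam.
Above Xin: {Aiko, Gus, Hugo, Cleo, Wren, Mina, Kira}. Below Sam: {Omar, Finn, Aiko, Gus, Cleo}.
Intersection: {Aiko, Gus, Cleo} — 3.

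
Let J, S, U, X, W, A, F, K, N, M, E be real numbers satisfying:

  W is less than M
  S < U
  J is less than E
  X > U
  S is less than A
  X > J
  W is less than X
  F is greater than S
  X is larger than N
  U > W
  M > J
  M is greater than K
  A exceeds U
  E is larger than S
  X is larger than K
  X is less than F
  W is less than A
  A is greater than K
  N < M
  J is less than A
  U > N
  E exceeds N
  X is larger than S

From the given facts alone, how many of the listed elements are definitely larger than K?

The elements the relations force above K are M, X, A, F — no chain reaches any other.
That is 4.

4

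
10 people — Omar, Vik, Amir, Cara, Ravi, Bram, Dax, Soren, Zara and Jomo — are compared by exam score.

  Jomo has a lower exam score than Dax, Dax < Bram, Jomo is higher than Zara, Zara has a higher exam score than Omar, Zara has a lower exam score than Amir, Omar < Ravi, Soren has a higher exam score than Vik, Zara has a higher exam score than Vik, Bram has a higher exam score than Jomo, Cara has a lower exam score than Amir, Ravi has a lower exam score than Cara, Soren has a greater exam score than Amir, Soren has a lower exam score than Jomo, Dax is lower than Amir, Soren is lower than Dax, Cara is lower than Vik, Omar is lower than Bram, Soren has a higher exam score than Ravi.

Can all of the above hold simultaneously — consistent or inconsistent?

Chaining the given relations yields Amir < Soren < Jomo < Dax, so Amir < Dax. But one relation states Dax < Amir. These cannot both hold.

inconsistent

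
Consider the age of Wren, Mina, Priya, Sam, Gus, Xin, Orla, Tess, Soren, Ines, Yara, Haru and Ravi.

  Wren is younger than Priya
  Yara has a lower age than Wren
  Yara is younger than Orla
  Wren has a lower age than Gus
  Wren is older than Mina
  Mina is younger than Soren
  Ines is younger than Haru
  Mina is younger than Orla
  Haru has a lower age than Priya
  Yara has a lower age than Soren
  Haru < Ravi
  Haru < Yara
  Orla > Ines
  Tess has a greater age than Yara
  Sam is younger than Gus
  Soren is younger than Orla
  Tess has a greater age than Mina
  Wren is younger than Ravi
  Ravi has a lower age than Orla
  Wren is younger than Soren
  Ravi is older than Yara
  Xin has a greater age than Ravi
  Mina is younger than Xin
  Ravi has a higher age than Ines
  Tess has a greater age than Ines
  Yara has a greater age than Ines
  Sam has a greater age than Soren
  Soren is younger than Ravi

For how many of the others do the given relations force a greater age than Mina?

9

Directly above Mina: Wren, Tess, Soren, Xin, Orla.
One step further: Ravi, Sam, Gus, Priya (9 so far).
No other element is forced above Mina by the given relations, so the count is 9.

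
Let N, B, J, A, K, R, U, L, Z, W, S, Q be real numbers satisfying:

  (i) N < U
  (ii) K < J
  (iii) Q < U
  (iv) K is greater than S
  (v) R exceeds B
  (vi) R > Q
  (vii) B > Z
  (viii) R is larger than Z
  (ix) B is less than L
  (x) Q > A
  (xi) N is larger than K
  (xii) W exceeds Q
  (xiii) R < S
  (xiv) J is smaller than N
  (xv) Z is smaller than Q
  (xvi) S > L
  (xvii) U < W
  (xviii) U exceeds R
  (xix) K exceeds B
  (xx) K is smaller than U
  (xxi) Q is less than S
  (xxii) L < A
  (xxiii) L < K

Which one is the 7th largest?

The consecutive relations fix a unique order: Z < B < L < A < Q < R < S < K < J < N < U < W.
The 7th largest is R.

R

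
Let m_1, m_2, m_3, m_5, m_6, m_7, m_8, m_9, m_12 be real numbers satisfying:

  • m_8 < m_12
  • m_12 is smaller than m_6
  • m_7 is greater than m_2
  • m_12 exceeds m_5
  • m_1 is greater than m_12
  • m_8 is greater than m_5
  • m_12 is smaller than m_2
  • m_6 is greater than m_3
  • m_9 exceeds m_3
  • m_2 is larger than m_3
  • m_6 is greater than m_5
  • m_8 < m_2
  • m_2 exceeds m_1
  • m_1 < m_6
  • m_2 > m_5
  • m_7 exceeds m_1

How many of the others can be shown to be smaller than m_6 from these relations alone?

5

The elements the relations force below m_6 are m_5, m_8, m_12, m_3, m_1 — no chain reaches any other.
That is 5.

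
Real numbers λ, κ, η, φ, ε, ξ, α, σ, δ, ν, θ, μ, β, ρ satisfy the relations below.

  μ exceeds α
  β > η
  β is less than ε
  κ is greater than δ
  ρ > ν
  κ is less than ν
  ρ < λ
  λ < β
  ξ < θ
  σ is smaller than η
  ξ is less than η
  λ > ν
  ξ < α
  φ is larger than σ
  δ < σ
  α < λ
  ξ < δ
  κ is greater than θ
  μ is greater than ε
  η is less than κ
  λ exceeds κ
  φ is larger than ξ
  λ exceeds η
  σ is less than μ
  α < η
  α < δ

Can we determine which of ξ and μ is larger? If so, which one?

Following the relations from ξ: ξ < α < δ < σ < η < κ < ν < ρ < λ < β < ε < μ.
So μ is larger.

μ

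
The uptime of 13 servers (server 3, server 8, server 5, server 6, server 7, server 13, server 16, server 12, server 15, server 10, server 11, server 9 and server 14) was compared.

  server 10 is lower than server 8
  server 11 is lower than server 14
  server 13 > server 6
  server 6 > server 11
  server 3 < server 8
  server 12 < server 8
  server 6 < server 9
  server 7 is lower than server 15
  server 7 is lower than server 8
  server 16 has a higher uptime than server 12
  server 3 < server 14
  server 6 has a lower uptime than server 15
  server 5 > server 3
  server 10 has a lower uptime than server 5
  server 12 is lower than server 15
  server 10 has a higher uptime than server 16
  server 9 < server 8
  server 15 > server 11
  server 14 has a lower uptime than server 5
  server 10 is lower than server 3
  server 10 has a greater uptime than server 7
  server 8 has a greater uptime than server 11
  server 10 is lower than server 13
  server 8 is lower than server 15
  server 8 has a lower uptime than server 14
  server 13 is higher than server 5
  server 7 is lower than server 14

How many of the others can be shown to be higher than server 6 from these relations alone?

6

The elements the relations force above server 6 are server 9, server 8, server 14, server 5, server 15, server 13 — no chain reaches any other.
That is 6.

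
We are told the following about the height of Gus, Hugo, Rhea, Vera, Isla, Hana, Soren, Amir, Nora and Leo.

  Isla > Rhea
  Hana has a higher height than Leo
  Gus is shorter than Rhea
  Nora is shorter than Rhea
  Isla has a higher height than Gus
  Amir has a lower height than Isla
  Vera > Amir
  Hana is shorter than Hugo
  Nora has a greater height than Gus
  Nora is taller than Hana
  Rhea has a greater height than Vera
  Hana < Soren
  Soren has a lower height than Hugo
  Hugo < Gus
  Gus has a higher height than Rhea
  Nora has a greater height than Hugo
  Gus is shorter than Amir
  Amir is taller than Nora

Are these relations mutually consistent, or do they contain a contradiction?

Chaining the given relations yields Gus < Nora < Amir < Vera < Rhea, so Gus < Rhea. But one relation states Rhea < Gus. These cannot both hold.

inconsistent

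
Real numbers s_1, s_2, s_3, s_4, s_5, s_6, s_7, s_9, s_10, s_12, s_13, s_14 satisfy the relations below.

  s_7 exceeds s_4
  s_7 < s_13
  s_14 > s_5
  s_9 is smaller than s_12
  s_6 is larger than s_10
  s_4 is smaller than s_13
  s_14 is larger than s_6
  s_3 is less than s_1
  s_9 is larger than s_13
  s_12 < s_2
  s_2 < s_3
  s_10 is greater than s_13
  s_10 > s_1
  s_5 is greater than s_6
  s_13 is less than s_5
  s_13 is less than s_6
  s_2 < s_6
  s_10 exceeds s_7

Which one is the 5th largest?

s_1

Chaining the given pairs: s_4 < s_7 < s_13 < s_9 < s_12 < s_2 < s_3 < s_1 < s_10 < s_6 < s_5 < s_14.
The 5th largest is s_1.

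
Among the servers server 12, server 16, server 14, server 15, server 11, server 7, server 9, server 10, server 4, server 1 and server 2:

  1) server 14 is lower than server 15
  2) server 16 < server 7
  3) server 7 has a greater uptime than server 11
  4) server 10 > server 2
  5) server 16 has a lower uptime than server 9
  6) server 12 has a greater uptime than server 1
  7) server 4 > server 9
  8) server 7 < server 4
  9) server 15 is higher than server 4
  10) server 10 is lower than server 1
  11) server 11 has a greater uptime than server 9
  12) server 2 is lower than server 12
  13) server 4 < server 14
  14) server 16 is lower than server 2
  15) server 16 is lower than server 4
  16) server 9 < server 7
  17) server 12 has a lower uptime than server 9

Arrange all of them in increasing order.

Each adjacent pair is fixed by a given relation: server 16 < server 2; server 2 < server 10; server 10 < server 1; server 1 < server 12; server 12 < server 9; server 9 < server 11; server 11 < server 7; server 7 < server 4; server 4 < server 14; server 14 < server 15. Chaining them end to end gives the full order.

server 16 < server 2 < server 10 < server 1 < server 12 < server 9 < server 11 < server 7 < server 4 < server 14 < server 15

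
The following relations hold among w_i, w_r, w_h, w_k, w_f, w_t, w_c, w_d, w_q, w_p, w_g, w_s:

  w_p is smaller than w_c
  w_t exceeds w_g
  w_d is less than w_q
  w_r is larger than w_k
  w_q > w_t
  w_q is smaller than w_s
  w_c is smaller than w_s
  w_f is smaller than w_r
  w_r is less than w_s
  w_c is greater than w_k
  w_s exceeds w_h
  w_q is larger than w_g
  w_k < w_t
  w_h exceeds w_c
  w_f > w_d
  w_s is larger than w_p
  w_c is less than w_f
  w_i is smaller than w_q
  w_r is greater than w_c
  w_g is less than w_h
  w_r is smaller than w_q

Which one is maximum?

w_s

Chaining downward from w_s: directly below it, w_p, w_c, w_r, w_q, w_h; then w_k, w_d, w_g, w_t, w_f, w_i.
That covers every other element, and nothing is given above w_s, so w_s is the maximum.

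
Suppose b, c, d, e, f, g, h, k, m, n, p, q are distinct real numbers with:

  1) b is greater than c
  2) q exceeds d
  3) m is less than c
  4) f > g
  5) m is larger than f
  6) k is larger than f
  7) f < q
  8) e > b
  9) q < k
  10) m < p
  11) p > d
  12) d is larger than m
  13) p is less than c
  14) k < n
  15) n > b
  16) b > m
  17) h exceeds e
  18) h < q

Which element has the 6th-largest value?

Chaining the given pairs: g < f < m < d < p < c < b < e < h < q < k < n.
The 6th largest is b.

b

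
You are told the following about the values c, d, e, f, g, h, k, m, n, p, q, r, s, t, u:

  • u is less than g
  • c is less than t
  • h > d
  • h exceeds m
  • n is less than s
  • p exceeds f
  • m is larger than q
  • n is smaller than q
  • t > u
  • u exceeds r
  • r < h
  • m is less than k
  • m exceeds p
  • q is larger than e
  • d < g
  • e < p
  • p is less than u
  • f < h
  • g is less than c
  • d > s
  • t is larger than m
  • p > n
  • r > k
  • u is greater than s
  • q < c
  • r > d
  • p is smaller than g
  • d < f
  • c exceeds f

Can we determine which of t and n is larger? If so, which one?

t

n < s and s < d give n < d.
With d < f: n < s < d < f.
Then f < p extends the chain to p.
With p < m: n < s < d < f < p < m.
With m < k: n < s < d < f < p < m < k.
With k < r: n < s < d < f < p < m < k < r.
Then r < u extends the chain to u.
With u < g: n < s < d < f < p < m < k < r < u < g.
Then g < c extends the chain to c.
Then c < t extends the chain to t.
So t is larger.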